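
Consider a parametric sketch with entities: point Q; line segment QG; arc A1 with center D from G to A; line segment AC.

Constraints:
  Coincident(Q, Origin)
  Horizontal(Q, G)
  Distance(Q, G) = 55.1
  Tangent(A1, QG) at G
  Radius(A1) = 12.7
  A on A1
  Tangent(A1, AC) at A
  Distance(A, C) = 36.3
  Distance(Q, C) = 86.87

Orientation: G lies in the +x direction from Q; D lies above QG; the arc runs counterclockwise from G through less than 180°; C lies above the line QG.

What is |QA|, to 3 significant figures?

68.5

Q is at the origin; QG is horizontal with |QG| = 55.1 and G on the +x side, so G = (55.1, 0.00). The tangent condition forces DG to be normal to QG, so D = G + (0, 12.7) = (55.1, 12.7). Since DA ⟂ AC (tangency), |DC| = √(12.7² + 36.3²) = 38.5 regardless of where A sits on A1. So C lies on both circle(Q, 86.87) and circle(D, 38.5); the above-QG intersection is C = (73.3, 46.6). A is the foot of the tangent from C: A = (67.6, 10.7).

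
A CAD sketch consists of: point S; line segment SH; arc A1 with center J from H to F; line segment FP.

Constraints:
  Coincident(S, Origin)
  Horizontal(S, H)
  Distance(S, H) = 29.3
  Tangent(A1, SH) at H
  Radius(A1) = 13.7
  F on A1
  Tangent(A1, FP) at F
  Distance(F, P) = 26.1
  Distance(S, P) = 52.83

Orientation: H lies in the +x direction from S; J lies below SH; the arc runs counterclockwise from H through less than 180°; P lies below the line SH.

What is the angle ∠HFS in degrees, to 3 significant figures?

70.3°

S is at the origin; SH is horizontal with |SH| = 29.3 and H on the +x side, so H = (29.3, 0.00). Since A1 is tangent to SH there, JH ⟂ SH, so J = H + (0, -13.7) = (29.3, -13.7). Since JF ⟂ FP (tangency), |JP| = √(13.7² + 26.1²) = 29.5 regardless of where F sits on A1. So P lies on both circle(S, 52.83) and circle(J, 29.5); the below-SH intersection is P = (30.5, -43.2). F is the foot of the tangent from P: F = (17.4, -20.5).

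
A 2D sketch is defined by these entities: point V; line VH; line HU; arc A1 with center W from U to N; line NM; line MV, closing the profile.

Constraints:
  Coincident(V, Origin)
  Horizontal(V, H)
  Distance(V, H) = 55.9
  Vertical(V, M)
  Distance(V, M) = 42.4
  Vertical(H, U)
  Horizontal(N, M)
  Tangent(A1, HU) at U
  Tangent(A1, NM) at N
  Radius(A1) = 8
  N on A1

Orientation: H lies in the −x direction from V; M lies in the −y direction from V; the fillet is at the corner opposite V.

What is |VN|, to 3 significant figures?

64.0

The virtual corner opposite V is at (-55.9, -42.4). A1 meets HU tangentially, so WU is at right angles to HU and the tangent condition forces WN to be normal to NM, with radius 8.0, so the center W sits 8.0 in from both sides at W = (-47.9, -34.4). That places the tangent points at U = (-55.9, -34.4) on HU and N = (-47.9, -42.4) on NM. Then |VN| = |N − V| = 64.0.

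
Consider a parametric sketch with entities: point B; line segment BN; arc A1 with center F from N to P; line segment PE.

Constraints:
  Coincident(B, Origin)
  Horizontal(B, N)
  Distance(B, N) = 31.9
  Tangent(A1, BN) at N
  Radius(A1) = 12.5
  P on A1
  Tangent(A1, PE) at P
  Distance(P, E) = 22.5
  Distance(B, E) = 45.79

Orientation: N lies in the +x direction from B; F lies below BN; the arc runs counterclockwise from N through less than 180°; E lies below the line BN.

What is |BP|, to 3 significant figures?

25.5

Checks: |FP| = 12.50 ✓; ∠(FP, PE) = 90.00° ✓; |PE| = 22.50 ✓; |BE| = 45.79 ✓.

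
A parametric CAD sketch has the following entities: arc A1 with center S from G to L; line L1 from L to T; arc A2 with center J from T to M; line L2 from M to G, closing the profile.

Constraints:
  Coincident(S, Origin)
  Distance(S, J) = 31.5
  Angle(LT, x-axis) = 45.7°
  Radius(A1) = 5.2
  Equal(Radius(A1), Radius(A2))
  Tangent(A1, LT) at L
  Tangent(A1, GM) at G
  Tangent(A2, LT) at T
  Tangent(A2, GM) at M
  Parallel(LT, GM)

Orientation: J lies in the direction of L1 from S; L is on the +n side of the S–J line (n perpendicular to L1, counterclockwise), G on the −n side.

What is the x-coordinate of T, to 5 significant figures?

18.278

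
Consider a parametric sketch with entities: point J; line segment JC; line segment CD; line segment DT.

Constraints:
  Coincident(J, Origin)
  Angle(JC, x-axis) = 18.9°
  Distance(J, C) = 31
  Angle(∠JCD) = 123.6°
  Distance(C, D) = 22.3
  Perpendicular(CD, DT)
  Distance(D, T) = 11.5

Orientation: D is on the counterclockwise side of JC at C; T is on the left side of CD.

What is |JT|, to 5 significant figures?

41.974

J is at the origin; JC runs at 18.9° with length 31.0, so C = 31.0·(cos 18.9°, sin 18.9°) = (29.329, 10.041). ∠JCD = 123.6°, so CD runs at 18.9° + (180° − 123.6°) = 75.300° from the x-axis; with |CD| = 22.3, D = C + 22.3·(cos 75.300°, sin 75.300°) = (34.987, 31.612). The perpendicularity gives DT at right angles to CD; with |DT| = 11.5 on the left of CD, T = D + 11.5·(-0.96727, 0.25376) = (23.864, 34.530). Then |JT| = |T − J| = 41.974.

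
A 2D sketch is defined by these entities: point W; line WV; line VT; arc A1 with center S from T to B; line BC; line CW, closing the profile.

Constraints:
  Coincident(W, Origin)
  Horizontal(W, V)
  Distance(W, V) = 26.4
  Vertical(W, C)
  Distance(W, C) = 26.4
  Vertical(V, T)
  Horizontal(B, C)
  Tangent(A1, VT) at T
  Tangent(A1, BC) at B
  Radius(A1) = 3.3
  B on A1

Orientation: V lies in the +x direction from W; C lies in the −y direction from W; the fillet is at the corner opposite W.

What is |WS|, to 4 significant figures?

32.67

W and C share the same x with |WC| = 26.4 and C on the −y side, so C = (0.000, -26.40). The virtual corner opposite W is at (26.40, -26.40). Since A1 is tangent to VT there, ST ⟂ VT and A1 meets BC tangentially, so SB is at right angles to BC, with radius 3.3, so the center S sits 3.3 in from both sides at S = (23.10, -23.10). Then |WS| = |S − W| = 32.67.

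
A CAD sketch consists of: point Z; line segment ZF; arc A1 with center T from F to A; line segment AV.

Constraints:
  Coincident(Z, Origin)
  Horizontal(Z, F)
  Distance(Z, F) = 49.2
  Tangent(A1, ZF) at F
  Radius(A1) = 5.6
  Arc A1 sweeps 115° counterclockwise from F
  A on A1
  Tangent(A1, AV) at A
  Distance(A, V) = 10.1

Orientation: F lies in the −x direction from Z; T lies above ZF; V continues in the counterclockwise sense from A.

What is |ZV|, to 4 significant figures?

51.33

Z is at the origin; Z and F share the same y with |ZF| = 49.2 and F on the −x side, so F = (-49.20, 0.000). The tangent condition forces TF to be normal to ZF, so T = F + (0, 5.6) = (-49.20, 5.600). On A1, F sits at bearing -90° from T; a 115° counterclockwise sweep puts A at bearing 25°, so A = T + 5.6·(cos 25°, sin 25°) = (-44.12, 7.967). Since A1 is tangent to AV there, TA ⟂ AV, so AV runs along (−sin 25°, cos 25°); with |AV| = 10.1, V = (-48.39, 17.12). Then |ZV| = |V − Z| = 51.33.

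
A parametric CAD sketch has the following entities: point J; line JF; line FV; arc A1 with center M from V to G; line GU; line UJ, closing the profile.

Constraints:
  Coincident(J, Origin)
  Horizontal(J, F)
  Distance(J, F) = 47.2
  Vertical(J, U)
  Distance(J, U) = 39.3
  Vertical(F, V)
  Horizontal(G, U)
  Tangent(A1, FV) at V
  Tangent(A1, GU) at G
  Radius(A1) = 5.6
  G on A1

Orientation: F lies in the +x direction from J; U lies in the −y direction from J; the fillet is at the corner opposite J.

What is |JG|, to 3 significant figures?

57.2

J is at the origin; J and F share the same y with |JF| = 47.2 and F on the +x side, so F = (47.2, 0.00). J and U share the same x with |JU| = 39.3 and U on the −y side, so U = (0.00, -39.3). The virtual corner opposite J is at (47.2, -39.3). The tangent condition forces MV to be normal to FV and the tangent condition forces MG to be normal to GU, with radius 5.6, so the center M sits 5.6 in from both sides at M = (41.6, -33.7). That places the tangent points at V = (47.2, -33.7) on FV and G = (41.6, -39.3) on GU. Then |JG| = |G − J| = 57.2.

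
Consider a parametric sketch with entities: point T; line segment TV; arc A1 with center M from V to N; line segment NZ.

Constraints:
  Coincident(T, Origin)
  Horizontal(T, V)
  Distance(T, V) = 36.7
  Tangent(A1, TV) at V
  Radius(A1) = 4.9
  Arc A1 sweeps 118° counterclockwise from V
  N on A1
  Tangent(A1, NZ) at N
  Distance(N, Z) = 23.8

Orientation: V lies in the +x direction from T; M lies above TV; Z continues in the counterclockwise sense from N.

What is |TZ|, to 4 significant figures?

41.08

T is at the origin; T and V share the same y with |TV| = 36.7 and V on the +x side, so V = (36.70, 0.000). The tangent condition forces MV to be normal to TV, so M = V + (0, 4.9) = (36.70, 4.900). On A1, V sits at bearing -90° from M; a 118° counterclockwise sweep puts N at bearing 28°, so N = M + 4.9·(cos 28°, sin 28°) = (41.03, 7.200). Since A1 is tangent to NZ there, MN ⟂ NZ, so NZ runs along (−sin 28°, cos 28°); with |NZ| = 23.8, Z = (29.85, 28.21). Then |TZ| = |Z − T| = 41.08.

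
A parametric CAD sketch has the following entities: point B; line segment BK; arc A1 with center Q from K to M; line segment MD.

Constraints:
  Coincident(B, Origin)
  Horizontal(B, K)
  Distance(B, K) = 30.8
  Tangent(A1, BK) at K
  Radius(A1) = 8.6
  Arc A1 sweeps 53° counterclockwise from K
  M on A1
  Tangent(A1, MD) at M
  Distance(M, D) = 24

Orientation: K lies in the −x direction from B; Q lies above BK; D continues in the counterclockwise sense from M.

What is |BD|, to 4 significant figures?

24.50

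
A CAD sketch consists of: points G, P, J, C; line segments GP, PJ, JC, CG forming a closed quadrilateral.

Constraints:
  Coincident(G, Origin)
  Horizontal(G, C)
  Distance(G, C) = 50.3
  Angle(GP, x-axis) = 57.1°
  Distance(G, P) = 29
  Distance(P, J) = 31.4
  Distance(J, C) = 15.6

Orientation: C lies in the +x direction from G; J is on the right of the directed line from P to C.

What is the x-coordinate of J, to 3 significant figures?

34.7

Checks: |PJ| = 31.40 ✓; |JC| = 15.60 ✓.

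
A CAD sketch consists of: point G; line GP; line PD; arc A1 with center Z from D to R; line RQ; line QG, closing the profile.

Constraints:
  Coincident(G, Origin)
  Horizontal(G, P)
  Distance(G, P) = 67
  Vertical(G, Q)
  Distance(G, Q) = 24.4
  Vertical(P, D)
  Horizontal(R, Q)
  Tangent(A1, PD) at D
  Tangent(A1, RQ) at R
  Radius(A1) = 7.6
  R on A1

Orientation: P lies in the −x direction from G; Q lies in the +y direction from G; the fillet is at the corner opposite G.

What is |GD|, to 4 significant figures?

69.07

The virtual corner opposite G is at (-67.00, 24.40). The tangent condition forces ZD to be normal to PD and A1 meets RQ tangentially, so ZR is at right angles to RQ, with radius 7.6, so the center Z sits 7.6 in from both sides at Z = (-59.40, 16.80). That places the tangent points at D = (-67.00, 16.80) on PD and R = (-59.40, 24.40) on RQ. Then |GD| = |D − G| = 69.07.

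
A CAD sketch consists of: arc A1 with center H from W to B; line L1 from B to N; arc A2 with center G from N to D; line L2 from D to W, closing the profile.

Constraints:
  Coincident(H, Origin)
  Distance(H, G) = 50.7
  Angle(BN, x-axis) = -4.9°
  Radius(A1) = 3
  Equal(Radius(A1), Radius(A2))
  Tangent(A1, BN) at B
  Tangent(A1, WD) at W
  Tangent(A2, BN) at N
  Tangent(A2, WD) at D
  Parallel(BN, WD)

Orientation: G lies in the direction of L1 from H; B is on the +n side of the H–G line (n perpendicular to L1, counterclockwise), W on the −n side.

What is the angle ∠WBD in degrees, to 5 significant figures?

83.251°

The slot axis is L1's direction at -4.9°, so u = (cos -4.9°, sin -4.9°) = (0.99635, -0.085417) and n = (−sin -4.9°, cos -4.9°) = (0.085417, 0.99635). H is at the origin and G lies 50.7 along u from H, so G = 50.7·u = (50.515, -4.3306). Tangency of A1 to both parallel lines with radius 3.0 puts B and W at H ± 3.0·n: B = (0.25625, 2.9890), W = (-0.25625, -2.9890). Equal radii place N and D the same way about G: N = G + 3.0·n = (50.771, -1.3416), D = G − 3.0·n = (50.258, -7.3197). Then cos ∠WBD = BW·BD / (|BW||BD|), giving 83.251°.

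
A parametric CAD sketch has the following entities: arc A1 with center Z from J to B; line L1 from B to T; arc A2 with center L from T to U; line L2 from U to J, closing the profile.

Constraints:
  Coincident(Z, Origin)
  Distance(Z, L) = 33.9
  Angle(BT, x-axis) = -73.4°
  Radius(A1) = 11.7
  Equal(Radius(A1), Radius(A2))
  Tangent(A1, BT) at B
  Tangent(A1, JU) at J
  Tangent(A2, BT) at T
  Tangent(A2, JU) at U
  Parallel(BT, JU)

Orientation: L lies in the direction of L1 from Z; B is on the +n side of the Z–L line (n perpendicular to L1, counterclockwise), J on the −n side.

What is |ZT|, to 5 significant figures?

35.862

Tangency of A1 to both parallel lines with radius 11.7 puts B and J at Z ± 11.7·n: B = (11.212, 3.3426), J = (-11.212, -3.3426). Equal radii place T and U the same way about L: T = L + 11.7·n = (20.897, -29.145), U = L − 11.7·n = (-1.5275, -35.830). Then |ZT| = |T − Z| = 35.862.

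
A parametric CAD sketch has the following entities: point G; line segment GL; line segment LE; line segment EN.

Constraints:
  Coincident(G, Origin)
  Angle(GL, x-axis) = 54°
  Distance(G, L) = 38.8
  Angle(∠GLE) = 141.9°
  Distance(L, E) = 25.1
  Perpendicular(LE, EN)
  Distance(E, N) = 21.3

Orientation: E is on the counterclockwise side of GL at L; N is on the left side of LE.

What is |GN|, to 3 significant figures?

55.7

G is at the origin; GL runs at 54.0° with length 38.8, so L = 38.8·(cos 54.0°, sin 54.0°) = (22.8, 31.4). ∠GLE = 141.9°, so LE runs at 54.0° + (180° − 141.9°) = 92.1° from the x-axis; with |LE| = 25.1, E = L + 25.1·(cos 92.1°, sin 92.1°) = (21.9, 56.5). The perpendicularity gives EN at right angles to LE; with |EN| = 21.3 on the left of LE, N = E + 21.3·(-0.999, -0.0366) = (0.601, 55.7). Then |GN| = |N − G| = 55.7.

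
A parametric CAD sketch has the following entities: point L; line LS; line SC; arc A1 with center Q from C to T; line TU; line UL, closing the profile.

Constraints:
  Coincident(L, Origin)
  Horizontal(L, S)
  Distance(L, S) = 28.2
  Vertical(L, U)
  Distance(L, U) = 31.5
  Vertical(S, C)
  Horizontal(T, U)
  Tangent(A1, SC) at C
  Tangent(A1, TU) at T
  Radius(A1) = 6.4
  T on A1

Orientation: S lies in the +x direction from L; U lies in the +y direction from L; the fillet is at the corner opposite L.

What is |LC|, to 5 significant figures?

37.752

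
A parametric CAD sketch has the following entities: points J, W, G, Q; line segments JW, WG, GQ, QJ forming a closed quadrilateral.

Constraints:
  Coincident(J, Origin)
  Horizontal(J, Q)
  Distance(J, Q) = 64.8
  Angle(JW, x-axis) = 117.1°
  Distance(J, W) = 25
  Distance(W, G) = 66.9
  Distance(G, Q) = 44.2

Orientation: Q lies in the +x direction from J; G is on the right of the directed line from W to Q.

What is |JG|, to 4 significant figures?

42.88

J is at the origin; JQ is horizontal with |JQ| = 64.8 and Q in +x, so Q = (64.8, 0). JW runs at 117.1° with |JW| = 25.0, so W = (-11.39, 22.26). G is determined by |WG| = 66.9 and |GQ| = 44.2 together: it lies at the intersection of circle(W, 66.9) and circle(Q, 44.2). With |WQ| = 79.37, the foot of the radical line on WQ is 55.57 from W and the perpendicular offset is √(66.9² − 55.57²) = 37.25. Taking the right-of-WQ solution: G = (31.51, -29.08).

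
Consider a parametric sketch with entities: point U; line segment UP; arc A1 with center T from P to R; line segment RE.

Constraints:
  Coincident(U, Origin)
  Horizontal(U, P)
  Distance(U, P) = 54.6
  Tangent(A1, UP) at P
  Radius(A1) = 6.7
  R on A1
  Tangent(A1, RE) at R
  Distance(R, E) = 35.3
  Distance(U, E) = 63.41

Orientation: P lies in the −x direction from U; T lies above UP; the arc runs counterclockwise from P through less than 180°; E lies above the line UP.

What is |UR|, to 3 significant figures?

48.4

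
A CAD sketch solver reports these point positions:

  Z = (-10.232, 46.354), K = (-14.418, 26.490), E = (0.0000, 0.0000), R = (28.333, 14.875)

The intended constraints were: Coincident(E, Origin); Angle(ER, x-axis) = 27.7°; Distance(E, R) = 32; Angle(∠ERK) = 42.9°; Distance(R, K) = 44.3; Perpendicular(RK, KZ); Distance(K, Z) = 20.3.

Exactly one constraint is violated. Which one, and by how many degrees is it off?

Perpendicular(RK, KZ) — off by 3.30°.

E = (0.00, 0.00) ✓; ER at 27.70° ✓; |ER| = 32.00 ✓; ∠ERK = 42.90° ✓; |RK| = 44.30 ✓; ∠(RK, KZ) = 86.70° ✗; |KZ| = 20.30 ✓.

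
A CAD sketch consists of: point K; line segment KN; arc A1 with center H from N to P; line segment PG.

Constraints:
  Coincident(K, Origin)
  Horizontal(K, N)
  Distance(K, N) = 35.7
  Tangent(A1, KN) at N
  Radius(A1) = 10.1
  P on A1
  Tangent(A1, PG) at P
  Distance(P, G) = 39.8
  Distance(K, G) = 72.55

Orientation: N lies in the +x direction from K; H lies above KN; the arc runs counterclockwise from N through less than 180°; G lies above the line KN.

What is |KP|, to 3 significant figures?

46.0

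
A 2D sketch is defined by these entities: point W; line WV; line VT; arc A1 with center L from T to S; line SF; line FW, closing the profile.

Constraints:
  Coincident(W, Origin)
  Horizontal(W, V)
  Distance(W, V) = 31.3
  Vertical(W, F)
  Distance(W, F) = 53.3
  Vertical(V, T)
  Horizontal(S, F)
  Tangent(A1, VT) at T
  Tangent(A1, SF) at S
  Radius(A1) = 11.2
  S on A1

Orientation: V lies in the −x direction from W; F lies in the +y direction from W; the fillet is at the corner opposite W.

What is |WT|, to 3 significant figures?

52.5

W is at the origin; W and V share the same y with |WV| = 31.3 and V on the −x side, so V = (-31.3, 0.00). WF is vertical with |WF| = 53.3 and F on the +y side, so F = (0.00, 53.3). The virtual corner opposite W is at (-31.3, 53.3). Tangency of A1 to VT means the radius LT is perpendicular to VT and A1 meets SF tangentially, so LS is at right angles to SF, with radius 11.2, so the center L sits 11.2 in from both sides at L = (-20.1, 42.1). That places the tangent points at T = (-31.3, 42.1) on VT and S = (-20.1, 53.3) on SF. Then |WT| = |T − W| = 52.5.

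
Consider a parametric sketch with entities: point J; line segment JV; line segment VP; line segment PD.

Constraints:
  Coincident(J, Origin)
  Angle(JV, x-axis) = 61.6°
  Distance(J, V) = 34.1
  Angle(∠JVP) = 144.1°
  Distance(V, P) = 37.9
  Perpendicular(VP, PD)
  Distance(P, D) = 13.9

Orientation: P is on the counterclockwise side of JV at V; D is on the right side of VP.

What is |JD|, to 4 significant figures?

73.77

J is at the origin; JV runs at 61.6° with length 34.1, so V = 34.1·(cos 61.6°, sin 61.6°) = (16.22, 30.00). ∠JVP = 144.1°, so VP runs at 61.6° + (180° − 144.1°) = 97.50° from the x-axis; with |VP| = 37.9, P = V + 37.9·(cos 97.50°, sin 97.50°) = (11.27, 67.57). The perpendicularity gives PD at right angles to VP; with |PD| = 13.9 on the right of VP, D = P + 13.9·(0.9914, 0.1305) = (25.05, 69.39). Then |JD| = |D − J| = 73.77.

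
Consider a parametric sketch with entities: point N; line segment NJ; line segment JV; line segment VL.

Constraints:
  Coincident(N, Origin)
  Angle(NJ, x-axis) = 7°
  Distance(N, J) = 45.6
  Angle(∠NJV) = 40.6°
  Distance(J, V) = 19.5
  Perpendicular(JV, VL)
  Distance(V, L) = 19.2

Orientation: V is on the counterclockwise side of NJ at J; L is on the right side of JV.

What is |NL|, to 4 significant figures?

51.16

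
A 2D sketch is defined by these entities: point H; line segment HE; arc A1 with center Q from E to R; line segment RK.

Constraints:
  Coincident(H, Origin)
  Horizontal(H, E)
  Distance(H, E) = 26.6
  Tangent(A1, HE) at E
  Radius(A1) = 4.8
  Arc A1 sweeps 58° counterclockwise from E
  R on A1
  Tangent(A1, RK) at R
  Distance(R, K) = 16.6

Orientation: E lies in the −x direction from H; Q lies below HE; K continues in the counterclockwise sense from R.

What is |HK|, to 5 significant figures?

42.714

On A1, E sits at bearing 90° from Q; a 58° counterclockwise sweep puts R at bearing 148°, so R = Q + 4.8·(cos 148°, sin 148°) = (-30.671, -2.2564). The tangent condition forces QR to be normal to RK, so RK runs along (−sin 148°, cos 148°); with |RK| = 16.6, K = (-39.467, -16.334). Then |HK| = |K − H| = 42.714.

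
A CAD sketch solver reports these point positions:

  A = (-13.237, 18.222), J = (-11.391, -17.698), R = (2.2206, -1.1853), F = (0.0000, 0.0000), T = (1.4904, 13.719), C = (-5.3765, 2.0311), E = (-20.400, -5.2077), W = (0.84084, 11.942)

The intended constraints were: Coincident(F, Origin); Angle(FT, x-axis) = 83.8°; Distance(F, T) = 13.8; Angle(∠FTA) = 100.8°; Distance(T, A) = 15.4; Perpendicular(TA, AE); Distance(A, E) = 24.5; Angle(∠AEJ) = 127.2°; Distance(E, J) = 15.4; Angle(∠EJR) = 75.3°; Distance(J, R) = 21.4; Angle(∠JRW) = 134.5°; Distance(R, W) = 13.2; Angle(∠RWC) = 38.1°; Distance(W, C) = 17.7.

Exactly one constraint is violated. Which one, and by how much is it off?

Distance(W, C) = 17.7 — off by 6.00.

F = (0.00, 0.00) ✓; FT at 83.80° ✓; |FT| = 13.80 ✓; ∠FTA = 100.8° ✓; |TA| = 15.40 ✓; ∠(TA, AE) = 90.00° ✓; |AE| = 24.50 ✓; ∠AEJ = 127.2° ✓; |EJ| = 15.40 ✓; ∠EJR = 75.30° ✓; |JR| = 21.40 ✓; ∠JRW = 134.5° ✓; |RW| = 13.20 ✓; ∠RWC = 38.10° ✓; |WC| = 11.70 ✗.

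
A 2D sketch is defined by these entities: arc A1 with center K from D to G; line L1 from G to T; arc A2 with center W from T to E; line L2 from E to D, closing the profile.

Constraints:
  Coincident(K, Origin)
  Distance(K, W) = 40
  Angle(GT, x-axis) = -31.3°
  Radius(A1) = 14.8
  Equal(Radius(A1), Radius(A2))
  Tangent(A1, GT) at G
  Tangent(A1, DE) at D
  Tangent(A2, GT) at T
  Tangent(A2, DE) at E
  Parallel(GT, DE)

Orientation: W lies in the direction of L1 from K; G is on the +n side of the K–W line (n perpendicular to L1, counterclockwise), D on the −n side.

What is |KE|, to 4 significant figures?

42.65

The slot axis is L1's direction at -31.3°, so u = (cos -31.3°, sin -31.3°) = (0.8545, -0.5195) and n = (−sin -31.3°, cos -31.3°) = (0.5195, 0.8545). K is at the origin and W lies 40.0 along u from K, so W = 40.0·u = (34.18, -20.78). Tangency of A1 to both parallel lines with radius 14.8 puts G and D at K ± 14.8·n: G = (7.689, 12.65), D = (-7.689, -12.65). Equal radii place T and E the same way about W: T = W + 14.8·n = (41.87, -8.135), E = W − 14.8·n = (26.49, -33.43). Then |KE| = |E − K| = 42.65.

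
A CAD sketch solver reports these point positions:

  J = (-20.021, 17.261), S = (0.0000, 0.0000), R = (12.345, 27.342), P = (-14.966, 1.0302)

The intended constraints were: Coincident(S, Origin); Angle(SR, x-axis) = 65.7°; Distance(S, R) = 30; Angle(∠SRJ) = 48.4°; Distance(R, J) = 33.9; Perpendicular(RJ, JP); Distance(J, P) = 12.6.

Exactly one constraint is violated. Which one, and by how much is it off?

Distance(J, P) = 12.6 — off by 4.40.

S = (0.00, 0.00) ✓; SR at 65.70° ✓; |SR| = 30.00 ✓; ∠SRJ = 48.40° ✓; |RJ| = 33.90 ✓; ∠(RJ, JP) = 90.00° ✓; |JP| = 17.00 ✗.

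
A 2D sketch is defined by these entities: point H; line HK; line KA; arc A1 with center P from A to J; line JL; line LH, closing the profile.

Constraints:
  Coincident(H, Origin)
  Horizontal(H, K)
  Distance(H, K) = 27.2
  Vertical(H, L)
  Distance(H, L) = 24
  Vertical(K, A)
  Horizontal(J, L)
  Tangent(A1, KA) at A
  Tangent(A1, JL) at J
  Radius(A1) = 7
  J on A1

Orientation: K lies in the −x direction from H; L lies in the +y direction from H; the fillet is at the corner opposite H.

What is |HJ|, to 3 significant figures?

31.4

H is at the origin; HK is horizontal with |HK| = 27.2 and K on the −x side, so K = (-27.2, 0.00). H and L share the same x with |HL| = 24.0 and L on the +y side, so L = (0.00, 24.0). The virtual corner opposite H is at (-27.2, 24.0). Since A1 is tangent to KA there, PA ⟂ KA and tangency of A1 to JL means the radius PJ is perpendicular to JL, with radius 7.0, so the center P sits 7.0 in from both sides at P = (-20.2, 17.0). That places the tangent points at A = (-27.2, 17.0) on KA and J = (-20.2, 24.0) on JL. Then |HJ| = |J − H| = 31.4.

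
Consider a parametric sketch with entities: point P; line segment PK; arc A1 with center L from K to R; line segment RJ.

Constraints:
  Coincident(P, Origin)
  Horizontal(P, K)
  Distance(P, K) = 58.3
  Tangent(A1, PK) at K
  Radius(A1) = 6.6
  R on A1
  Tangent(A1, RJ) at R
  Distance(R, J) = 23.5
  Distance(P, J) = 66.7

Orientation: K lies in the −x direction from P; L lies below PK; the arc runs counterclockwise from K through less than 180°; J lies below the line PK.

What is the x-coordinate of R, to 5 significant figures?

-64.707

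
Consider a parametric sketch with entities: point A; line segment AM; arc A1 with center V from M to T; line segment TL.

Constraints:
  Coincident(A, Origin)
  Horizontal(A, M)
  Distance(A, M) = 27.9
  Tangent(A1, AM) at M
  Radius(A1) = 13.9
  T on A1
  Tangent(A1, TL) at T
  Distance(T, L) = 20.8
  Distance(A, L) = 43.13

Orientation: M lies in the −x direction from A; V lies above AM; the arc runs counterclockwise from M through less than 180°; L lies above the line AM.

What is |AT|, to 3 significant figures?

23.1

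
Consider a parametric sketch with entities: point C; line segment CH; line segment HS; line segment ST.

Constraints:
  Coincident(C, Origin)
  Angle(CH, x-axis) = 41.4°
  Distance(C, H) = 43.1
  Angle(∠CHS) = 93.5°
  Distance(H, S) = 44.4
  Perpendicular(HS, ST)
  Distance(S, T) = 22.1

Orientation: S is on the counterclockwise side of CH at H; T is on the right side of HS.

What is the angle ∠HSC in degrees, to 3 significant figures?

42.4°

C is at the origin; CH runs at 41.4° with length 43.1, so H = 43.1·(cos 41.4°, sin 41.4°) = (32.3, 28.5). ∠CHS = 93.5°, so HS runs at 41.4° + (180° − 93.5°) = 128° from the x-axis; with |HS| = 44.4, S = H + 44.4·(cos 128°, sin 128°) = (5.06, 63.5). Then cos ∠HSC = SH·SC / (|SH||SC|), giving 42.4°.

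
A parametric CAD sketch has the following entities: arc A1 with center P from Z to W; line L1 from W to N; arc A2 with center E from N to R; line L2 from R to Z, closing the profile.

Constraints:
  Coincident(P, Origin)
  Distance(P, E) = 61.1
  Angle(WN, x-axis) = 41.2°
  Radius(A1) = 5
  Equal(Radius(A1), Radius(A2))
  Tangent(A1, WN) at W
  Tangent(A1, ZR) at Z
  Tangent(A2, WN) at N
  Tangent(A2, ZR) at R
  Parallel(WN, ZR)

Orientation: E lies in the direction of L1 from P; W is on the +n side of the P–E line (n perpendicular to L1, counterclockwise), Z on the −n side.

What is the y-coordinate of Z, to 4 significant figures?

-3.762

The slot axis is L1's direction at 41.2°, so u = (cos 41.2°, sin 41.2°) = (0.7524, 0.6587) and n = (−sin 41.2°, cos 41.2°) = (-0.6587, 0.7524). P is at the origin and E lies 61.1 along u from P, so E = 61.1·u = (45.97, 40.25). Tangency of A1 to both parallel lines with radius 5.0 puts W and Z at P ± 5.0·n: W = (-3.293, 3.762), Z = (3.293, -3.762). So Z.y = -3.762.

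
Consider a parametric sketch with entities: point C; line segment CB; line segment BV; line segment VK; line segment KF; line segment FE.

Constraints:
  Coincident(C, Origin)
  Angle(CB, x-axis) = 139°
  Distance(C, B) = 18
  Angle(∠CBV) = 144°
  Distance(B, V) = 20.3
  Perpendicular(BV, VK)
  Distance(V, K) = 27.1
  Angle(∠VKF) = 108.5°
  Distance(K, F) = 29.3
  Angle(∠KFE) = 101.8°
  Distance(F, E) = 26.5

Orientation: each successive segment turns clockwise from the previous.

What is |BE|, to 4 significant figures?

24.85

C is at the origin; CB runs at 139.0° with length 18.0, so B = (-13.58, 11.81). ∠CBV = 144.0° gives BV at 103.0° from the x-axis; with |BV| = 20.3, V = (-18.15, 31.59). BV is perpendicular to VK, so VK runs at 13.00°; with |VK| = 27.1, K = (8.254, 37.68). ∠VKF = 108.5° gives KF at -58.50° from the x-axis; with |KF| = 29.3, F = (23.56, 12.70). ∠KFE = 101.8° gives FE at -136.7° from the x-axis; with |FE| = 26.5, E = (4.277, -5.472). Then |BE| = |E − B| = 24.85.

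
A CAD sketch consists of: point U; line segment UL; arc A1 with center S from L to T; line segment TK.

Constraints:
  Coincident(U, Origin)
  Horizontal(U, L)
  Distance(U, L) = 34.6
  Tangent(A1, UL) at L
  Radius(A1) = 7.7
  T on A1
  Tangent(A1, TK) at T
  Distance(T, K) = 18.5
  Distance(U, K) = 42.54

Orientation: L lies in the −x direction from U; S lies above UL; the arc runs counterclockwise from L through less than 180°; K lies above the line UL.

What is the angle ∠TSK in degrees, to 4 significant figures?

67.40°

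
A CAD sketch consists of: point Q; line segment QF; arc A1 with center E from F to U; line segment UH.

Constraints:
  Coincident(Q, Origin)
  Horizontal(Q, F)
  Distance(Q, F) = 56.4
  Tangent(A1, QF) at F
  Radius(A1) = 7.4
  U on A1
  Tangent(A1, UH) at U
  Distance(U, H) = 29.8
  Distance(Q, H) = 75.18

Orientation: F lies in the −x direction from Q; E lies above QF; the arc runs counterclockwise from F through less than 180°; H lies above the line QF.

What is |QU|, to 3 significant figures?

51.3

Q is at the origin; Q and F share the same y with |QF| = 56.4 and F on the −x side, so F = (-56.4, 0.00). Since A1 is tangent to QF there, EF ⟂ QF, so E = F + (0, 7.4) = (-56.4, 7.40). Since EU ⟂ UH (tangency), |EH| = √(7.4² + 29.8²) = 30.7 regardless of where U sits on A1. So H lies on both circle(Q, 75.18) and circle(E, 30.7); the above-QF intersection is H = (-65.6, 36.7). U is the foot of the tangent from H: U = (-50.1, 11.3).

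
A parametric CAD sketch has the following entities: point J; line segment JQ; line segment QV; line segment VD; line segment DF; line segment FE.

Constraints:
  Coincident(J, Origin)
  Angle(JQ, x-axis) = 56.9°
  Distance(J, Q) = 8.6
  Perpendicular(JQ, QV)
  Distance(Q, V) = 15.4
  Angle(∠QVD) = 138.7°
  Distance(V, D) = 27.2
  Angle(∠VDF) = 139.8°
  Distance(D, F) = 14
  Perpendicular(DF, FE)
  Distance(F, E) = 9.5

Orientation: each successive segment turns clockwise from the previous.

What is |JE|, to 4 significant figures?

37.66

J is at the origin; JQ runs at 56.9° with length 8.6, so Q = (4.696, 7.204). JQ ⟂ QV, so QV runs at -33.10°; with |QV| = 15.4, V = (17.60, -1.206). ∠QVD = 138.7° gives VD at -74.40° from the x-axis; with |VD| = 27.2, D = (24.91, -27.40). ∠VDF = 139.8° gives DF at -114.6° from the x-axis; with |DF| = 14.0, F = (19.08, -40.13). DF is perpendicular to FE, so FE runs at 155.4°; with |FE| = 9.5, E = (10.45, -36.18). Then |JE| = |E − J| = 37.66.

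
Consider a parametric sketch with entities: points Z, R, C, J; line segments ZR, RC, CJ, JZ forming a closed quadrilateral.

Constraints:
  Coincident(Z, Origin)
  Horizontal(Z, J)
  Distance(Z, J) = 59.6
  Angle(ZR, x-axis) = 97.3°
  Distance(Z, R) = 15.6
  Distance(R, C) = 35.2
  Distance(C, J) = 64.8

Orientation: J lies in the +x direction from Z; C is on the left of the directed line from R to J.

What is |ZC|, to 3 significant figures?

48.8

Z is at the origin; ZJ is horizontal with |ZJ| = 59.6 and J in +x, so J = (59.6, 0). ZR runs at 97.3° with |ZR| = 15.6, so R = (-1.98, 15.5). C is determined by |RC| = 35.2 and |CJ| = 64.8 together: it lies at the intersection of circle(R, 35.2) and circle(J, 64.8). With |RJ| = 63.5, the foot of the radical line on RJ is 8.44 from R and the perpendicular offset is √(35.2² − 8.44²) = 34.2. Taking the left-of-RJ solution: C = (14.5, 46.6).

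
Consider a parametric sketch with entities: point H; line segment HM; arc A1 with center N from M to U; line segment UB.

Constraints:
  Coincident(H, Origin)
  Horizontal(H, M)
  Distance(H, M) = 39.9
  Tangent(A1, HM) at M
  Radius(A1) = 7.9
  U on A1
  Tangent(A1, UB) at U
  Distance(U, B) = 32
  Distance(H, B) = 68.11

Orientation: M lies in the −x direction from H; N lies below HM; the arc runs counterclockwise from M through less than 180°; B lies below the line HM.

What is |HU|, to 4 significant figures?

47.61

H is at the origin; H and M share the same y with |HM| = 39.9 and M on the −x side, so M = (-39.90, 0.000). The tangent condition forces NM to be normal to HM, so N = M + (0, -7.9) = (-39.90, -7.900). Since NU ⟂ UB (tangency), |NB| = √(7.9² + 32.0²) = 32.96 regardless of where U sits on A1. So B lies on both circle(H, 68.11) and circle(N, 32.96); the below-HM intersection is B = (-58.27, -35.27). U is the foot of the tangent from B: U = (-47.32, -5.198).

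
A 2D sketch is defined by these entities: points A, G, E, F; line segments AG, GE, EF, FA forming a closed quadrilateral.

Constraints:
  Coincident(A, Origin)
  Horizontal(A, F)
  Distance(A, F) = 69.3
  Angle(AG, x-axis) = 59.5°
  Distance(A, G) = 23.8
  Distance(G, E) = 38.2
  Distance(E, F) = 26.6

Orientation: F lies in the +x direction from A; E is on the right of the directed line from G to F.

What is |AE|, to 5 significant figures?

42.849

A is at the origin; A and F share the same y with |AF| = 69.3 and F in +x, so F = (69.3, 0). AG runs at 59.5° with |AG| = 23.8, so G = (12.079, 20.507). E is determined by |GE| = 38.2 and |EF| = 26.6 together: it lies at the intersection of circle(G, 38.2) and circle(F, 26.6). With |GF| = 60.784, the foot of the radical line on GF is 36.575 from G and the perpendicular offset is √(38.2² − 36.575²) = 11.022. Taking the right-of-GF solution: E = (42.792, -2.2086).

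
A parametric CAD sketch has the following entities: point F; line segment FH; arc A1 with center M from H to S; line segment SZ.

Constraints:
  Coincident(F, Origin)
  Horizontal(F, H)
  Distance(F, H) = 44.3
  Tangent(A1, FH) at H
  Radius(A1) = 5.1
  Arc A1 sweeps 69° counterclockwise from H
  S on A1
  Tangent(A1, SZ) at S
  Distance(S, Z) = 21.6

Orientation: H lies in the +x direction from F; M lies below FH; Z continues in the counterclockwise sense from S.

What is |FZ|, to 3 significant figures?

39.5

F is at the origin; FH is horizontal with |FH| = 44.3 and H on the +x side, so H = (44.3, 0.00). Tangency of A1 to FH means the radius MH is perpendicular to FH, so M = H + (0, -5.1) = (44.3, -5.10). On A1, H sits at bearing 90° from M; a 69° counterclockwise sweep puts S at bearing 159°, so S = M + 5.1·(cos 159°, sin 159°) = (39.5, -3.27). A1 meets SZ tangentially, so MS is at right angles to SZ, so SZ runs along (−sin 159°, cos 159°); with |SZ| = 21.6, Z = (31.8, -23.4). Then |FZ| = |Z − F| = 39.5.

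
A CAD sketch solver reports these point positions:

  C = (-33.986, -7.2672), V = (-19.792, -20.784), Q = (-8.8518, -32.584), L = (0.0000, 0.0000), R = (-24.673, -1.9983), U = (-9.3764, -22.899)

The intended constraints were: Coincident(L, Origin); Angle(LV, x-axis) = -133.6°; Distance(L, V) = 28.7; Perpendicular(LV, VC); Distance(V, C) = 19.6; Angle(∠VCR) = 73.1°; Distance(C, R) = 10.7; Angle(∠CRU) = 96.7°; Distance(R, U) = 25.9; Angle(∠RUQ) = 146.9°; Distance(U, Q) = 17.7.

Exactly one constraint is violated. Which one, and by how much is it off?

Distance(U, Q) = 17.7 — off by 8.00.

L = (0.00, 0.00) ✓; LV at -133.6° ✓; |LV| = 28.70 ✓; ∠(LV, VC) = 90.00° ✓; |VC| = 19.60 ✓; ∠VCR = 73.10° ✓; |CR| = 10.70 ✓; ∠CRU = 96.70° ✓; |RU| = 25.90 ✓; ∠RUQ = 146.9° ✓; |UQ| = 9.699 ✗.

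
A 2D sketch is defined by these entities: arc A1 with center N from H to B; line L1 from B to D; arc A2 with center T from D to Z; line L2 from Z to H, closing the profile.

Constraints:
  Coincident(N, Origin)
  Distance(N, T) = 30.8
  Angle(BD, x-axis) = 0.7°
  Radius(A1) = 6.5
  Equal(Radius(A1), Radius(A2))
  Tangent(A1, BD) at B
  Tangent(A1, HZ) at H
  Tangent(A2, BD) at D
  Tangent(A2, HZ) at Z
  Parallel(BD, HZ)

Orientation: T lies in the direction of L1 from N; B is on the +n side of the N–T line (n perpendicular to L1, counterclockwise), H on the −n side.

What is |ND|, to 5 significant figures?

31.478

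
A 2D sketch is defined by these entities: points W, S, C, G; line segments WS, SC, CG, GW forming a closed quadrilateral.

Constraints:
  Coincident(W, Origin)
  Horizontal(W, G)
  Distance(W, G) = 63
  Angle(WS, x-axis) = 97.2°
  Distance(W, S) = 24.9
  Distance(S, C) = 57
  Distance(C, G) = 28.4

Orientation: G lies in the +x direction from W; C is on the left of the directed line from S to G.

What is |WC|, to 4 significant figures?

60.18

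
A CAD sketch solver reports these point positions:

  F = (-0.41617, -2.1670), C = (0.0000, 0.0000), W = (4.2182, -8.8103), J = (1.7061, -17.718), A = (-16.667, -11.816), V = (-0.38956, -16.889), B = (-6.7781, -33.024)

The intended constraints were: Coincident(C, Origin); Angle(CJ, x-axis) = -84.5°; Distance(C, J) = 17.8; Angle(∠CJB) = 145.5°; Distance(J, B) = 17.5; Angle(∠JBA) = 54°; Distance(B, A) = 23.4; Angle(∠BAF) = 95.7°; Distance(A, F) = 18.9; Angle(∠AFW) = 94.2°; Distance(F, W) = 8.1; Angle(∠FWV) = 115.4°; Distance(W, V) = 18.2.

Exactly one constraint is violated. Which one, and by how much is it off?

Distance(W, V) = 18.2 — off by 8.90.

C = (0.00, 0.00) ✓; CJ at -84.50° ✓; |CJ| = 17.80 ✓; ∠CJB = 145.5° ✓; |JB| = 17.50 ✓; ∠JBA = 54.00° ✓; |BA| = 23.40 ✓; ∠BAF = 95.70° ✓; |AF| = 18.90 ✓; ∠AFW = 94.20° ✓; |FW| = 8.100 ✓; ∠FWV = 115.4° ✓; |WV| = 9.300 ✗.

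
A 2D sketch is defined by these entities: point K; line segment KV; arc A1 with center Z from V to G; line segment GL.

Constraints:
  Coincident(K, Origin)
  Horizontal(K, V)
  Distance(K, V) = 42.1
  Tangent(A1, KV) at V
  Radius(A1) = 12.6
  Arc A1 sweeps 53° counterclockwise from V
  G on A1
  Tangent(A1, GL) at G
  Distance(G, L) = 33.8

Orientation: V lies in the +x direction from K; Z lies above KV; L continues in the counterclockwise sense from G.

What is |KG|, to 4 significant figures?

52.40

K is at the origin; K and V share the same y with |KV| = 42.1 and V on the +x side, so V = (42.10, 0.000). The tangent condition forces ZV to be normal to KV, so Z = V + (0, 12.6) = (42.10, 12.60). On A1, V sits at bearing -90° from Z; a 53° counterclockwise sweep puts G at bearing -37°, so G = Z + 12.6·(cos -37°, sin -37°) = (52.16, 5.017). Then |KG| = |G − K| = 52.40.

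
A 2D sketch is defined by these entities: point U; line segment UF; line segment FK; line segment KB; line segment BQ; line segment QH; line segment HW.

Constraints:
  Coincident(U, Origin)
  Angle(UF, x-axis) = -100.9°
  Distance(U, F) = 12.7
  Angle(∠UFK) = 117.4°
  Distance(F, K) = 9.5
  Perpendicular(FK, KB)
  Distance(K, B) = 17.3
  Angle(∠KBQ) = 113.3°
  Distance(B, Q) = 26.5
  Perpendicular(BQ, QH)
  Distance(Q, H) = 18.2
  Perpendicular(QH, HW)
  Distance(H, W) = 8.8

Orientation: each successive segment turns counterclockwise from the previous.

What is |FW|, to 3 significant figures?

15.9

The perpendicularity gives QH at right angles to BQ, so QH runs at -152°; with |QH| = 18.2, H = (-12.8, 9.87). The perpendicularity gives HW at right angles to QH, so HW runs at -61.6°; with |HW| = 8.8, W = (-8.65, 2.13). Then |FW| = |W − F| = 15.9.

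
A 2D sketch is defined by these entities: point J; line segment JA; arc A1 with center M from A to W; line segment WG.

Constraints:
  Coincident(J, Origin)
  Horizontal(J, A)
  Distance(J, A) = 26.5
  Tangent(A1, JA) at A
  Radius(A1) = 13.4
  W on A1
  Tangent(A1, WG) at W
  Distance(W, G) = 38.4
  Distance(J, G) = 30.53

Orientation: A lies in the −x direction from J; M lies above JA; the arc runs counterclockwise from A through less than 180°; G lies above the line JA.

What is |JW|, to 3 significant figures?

18.0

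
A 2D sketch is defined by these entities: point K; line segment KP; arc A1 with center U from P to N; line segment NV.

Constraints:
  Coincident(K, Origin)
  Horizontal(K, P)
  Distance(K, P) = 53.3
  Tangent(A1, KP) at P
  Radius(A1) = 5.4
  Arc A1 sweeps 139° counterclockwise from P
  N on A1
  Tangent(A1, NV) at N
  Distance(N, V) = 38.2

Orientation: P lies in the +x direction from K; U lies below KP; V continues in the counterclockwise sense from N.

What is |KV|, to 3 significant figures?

85.8

K is at the origin; KP is horizontal with |KP| = 53.3 and P on the +x side, so P = (53.3, 0.00). A1 meets KP tangentially, so UP is at right angles to KP, so U = P + (0, -5.4) = (53.3, -5.40). On A1, P sits at bearing 90° from U; a 139° counterclockwise sweep puts N at bearing 229°, so N = U + 5.4·(cos 229°, sin 229°) = (49.8, -9.48). Since A1 is tangent to NV there, UN ⟂ NV, so NV runs along (−sin 229°, cos 229°); with |NV| = 38.2, V = (78.6, -34.5). Then |KV| = |V − K| = 85.8.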